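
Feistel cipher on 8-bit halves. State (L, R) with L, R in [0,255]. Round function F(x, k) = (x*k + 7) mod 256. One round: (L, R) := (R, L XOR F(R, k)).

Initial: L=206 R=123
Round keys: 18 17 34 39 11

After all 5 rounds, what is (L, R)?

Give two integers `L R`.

Round 1 (k=18): L=123 R=99
Round 2 (k=17): L=99 R=225
Round 3 (k=34): L=225 R=138
Round 4 (k=39): L=138 R=236
Round 5 (k=11): L=236 R=161

Answer: 236 161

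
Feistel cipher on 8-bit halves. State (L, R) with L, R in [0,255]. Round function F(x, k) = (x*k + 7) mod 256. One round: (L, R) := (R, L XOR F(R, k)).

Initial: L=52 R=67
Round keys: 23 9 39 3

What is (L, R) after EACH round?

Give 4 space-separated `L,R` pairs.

Round 1 (k=23): L=67 R=56
Round 2 (k=9): L=56 R=188
Round 3 (k=39): L=188 R=147
Round 4 (k=3): L=147 R=124

Answer: 67,56 56,188 188,147 147,124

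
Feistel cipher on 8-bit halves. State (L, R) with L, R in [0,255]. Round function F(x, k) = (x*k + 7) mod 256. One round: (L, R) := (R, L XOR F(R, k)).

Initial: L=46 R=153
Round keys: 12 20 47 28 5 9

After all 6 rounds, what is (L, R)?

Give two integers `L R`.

Round 1 (k=12): L=153 R=29
Round 2 (k=20): L=29 R=210
Round 3 (k=47): L=210 R=136
Round 4 (k=28): L=136 R=53
Round 5 (k=5): L=53 R=152
Round 6 (k=9): L=152 R=106

Answer: 152 106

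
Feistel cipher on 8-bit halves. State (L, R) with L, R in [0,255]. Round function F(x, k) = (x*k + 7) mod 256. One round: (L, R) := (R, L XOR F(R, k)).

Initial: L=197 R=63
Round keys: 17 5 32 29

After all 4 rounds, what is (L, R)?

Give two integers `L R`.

Round 1 (k=17): L=63 R=243
Round 2 (k=5): L=243 R=249
Round 3 (k=32): L=249 R=212
Round 4 (k=29): L=212 R=242

Answer: 212 242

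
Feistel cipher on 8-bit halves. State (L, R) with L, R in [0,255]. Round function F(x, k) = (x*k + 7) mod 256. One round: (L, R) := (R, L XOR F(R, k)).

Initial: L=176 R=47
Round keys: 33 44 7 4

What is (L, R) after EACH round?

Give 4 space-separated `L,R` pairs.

Round 1 (k=33): L=47 R=166
Round 2 (k=44): L=166 R=160
Round 3 (k=7): L=160 R=193
Round 4 (k=4): L=193 R=171

Answer: 47,166 166,160 160,193 193,171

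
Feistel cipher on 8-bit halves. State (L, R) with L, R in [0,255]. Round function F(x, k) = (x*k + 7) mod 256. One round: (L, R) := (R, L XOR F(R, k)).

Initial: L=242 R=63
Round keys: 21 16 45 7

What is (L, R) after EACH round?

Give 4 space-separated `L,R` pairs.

Answer: 63,192 192,56 56,31 31,216

Derivation:
Round 1 (k=21): L=63 R=192
Round 2 (k=16): L=192 R=56
Round 3 (k=45): L=56 R=31
Round 4 (k=7): L=31 R=216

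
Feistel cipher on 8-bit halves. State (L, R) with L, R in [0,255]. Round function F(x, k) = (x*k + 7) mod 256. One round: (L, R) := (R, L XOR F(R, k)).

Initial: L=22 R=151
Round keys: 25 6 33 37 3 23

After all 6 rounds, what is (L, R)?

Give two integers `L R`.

Round 1 (k=25): L=151 R=208
Round 2 (k=6): L=208 R=112
Round 3 (k=33): L=112 R=167
Round 4 (k=37): L=167 R=90
Round 5 (k=3): L=90 R=178
Round 6 (k=23): L=178 R=95

Answer: 178 95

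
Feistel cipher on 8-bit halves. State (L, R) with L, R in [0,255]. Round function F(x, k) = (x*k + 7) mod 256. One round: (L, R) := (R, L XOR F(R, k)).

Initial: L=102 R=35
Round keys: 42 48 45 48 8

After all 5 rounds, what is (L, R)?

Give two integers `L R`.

Answer: 51 151

Derivation:
Round 1 (k=42): L=35 R=163
Round 2 (k=48): L=163 R=180
Round 3 (k=45): L=180 R=8
Round 4 (k=48): L=8 R=51
Round 5 (k=8): L=51 R=151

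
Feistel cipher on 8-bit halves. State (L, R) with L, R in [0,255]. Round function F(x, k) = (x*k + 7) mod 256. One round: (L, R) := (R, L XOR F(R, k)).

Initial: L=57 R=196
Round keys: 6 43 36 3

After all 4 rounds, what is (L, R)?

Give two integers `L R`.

Round 1 (k=6): L=196 R=166
Round 2 (k=43): L=166 R=45
Round 3 (k=36): L=45 R=253
Round 4 (k=3): L=253 R=211

Answer: 253 211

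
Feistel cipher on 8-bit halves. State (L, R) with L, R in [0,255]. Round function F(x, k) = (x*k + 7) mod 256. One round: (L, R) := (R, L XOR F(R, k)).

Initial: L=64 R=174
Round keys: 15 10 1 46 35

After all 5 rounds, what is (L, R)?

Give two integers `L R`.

Round 1 (k=15): L=174 R=121
Round 2 (k=10): L=121 R=111
Round 3 (k=1): L=111 R=15
Round 4 (k=46): L=15 R=214
Round 5 (k=35): L=214 R=70

Answer: 214 70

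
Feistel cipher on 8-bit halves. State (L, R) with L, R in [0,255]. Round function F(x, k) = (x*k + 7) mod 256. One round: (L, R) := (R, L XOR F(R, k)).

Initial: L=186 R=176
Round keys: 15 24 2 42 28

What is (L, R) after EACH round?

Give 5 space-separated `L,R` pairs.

Round 1 (k=15): L=176 R=237
Round 2 (k=24): L=237 R=143
Round 3 (k=2): L=143 R=200
Round 4 (k=42): L=200 R=88
Round 5 (k=28): L=88 R=111

Answer: 176,237 237,143 143,200 200,88 88,111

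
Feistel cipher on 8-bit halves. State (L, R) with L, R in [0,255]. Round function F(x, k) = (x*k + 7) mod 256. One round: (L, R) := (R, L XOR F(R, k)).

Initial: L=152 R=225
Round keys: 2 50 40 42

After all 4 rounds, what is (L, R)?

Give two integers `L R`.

Round 1 (k=2): L=225 R=81
Round 2 (k=50): L=81 R=56
Round 3 (k=40): L=56 R=150
Round 4 (k=42): L=150 R=155

Answer: 150 155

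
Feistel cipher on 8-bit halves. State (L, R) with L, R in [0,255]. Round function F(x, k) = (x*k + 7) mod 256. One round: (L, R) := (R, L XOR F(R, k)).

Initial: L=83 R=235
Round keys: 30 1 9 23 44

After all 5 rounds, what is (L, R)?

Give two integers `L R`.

Round 1 (k=30): L=235 R=194
Round 2 (k=1): L=194 R=34
Round 3 (k=9): L=34 R=251
Round 4 (k=23): L=251 R=182
Round 5 (k=44): L=182 R=180

Answer: 182 180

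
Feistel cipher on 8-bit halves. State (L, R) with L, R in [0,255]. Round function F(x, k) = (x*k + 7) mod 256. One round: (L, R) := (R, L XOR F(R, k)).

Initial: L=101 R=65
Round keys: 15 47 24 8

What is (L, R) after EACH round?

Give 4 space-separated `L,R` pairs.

Answer: 65,179 179,165 165,204 204,194

Derivation:
Round 1 (k=15): L=65 R=179
Round 2 (k=47): L=179 R=165
Round 3 (k=24): L=165 R=204
Round 4 (k=8): L=204 R=194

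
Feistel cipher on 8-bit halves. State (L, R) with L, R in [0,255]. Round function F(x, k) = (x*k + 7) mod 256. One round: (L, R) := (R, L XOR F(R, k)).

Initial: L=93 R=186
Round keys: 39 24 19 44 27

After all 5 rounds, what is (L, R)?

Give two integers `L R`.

Answer: 210 35

Derivation:
Round 1 (k=39): L=186 R=0
Round 2 (k=24): L=0 R=189
Round 3 (k=19): L=189 R=14
Round 4 (k=44): L=14 R=210
Round 5 (k=27): L=210 R=35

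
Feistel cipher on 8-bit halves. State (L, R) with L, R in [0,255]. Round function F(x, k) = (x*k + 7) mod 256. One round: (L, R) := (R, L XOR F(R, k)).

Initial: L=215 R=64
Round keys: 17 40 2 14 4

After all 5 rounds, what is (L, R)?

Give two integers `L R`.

Round 1 (k=17): L=64 R=144
Round 2 (k=40): L=144 R=199
Round 3 (k=2): L=199 R=5
Round 4 (k=14): L=5 R=138
Round 5 (k=4): L=138 R=42

Answer: 138 42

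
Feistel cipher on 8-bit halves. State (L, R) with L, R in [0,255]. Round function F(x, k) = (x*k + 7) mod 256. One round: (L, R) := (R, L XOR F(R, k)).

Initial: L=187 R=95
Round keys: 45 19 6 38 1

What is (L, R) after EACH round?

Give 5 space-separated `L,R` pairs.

Round 1 (k=45): L=95 R=1
Round 2 (k=19): L=1 R=69
Round 3 (k=6): L=69 R=164
Round 4 (k=38): L=164 R=26
Round 5 (k=1): L=26 R=133

Answer: 95,1 1,69 69,164 164,26 26,133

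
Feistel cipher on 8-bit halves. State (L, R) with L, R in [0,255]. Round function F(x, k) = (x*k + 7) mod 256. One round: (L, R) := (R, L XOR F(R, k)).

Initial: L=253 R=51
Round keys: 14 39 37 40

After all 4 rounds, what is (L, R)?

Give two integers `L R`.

Answer: 131 247

Derivation:
Round 1 (k=14): L=51 R=44
Round 2 (k=39): L=44 R=136
Round 3 (k=37): L=136 R=131
Round 4 (k=40): L=131 R=247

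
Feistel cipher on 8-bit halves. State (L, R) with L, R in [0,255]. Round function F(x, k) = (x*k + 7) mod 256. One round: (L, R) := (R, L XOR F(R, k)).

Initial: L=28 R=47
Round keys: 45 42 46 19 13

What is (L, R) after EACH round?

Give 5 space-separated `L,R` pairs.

Round 1 (k=45): L=47 R=86
Round 2 (k=42): L=86 R=12
Round 3 (k=46): L=12 R=121
Round 4 (k=19): L=121 R=14
Round 5 (k=13): L=14 R=196

Answer: 47,86 86,12 12,121 121,14 14,196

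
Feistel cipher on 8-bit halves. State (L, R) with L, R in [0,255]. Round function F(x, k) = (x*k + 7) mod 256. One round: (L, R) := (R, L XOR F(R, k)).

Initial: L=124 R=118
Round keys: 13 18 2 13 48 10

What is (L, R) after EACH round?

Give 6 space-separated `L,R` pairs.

Answer: 118,121 121,255 255,124 124,172 172,59 59,249

Derivation:
Round 1 (k=13): L=118 R=121
Round 2 (k=18): L=121 R=255
Round 3 (k=2): L=255 R=124
Round 4 (k=13): L=124 R=172
Round 5 (k=48): L=172 R=59
Round 6 (k=10): L=59 R=249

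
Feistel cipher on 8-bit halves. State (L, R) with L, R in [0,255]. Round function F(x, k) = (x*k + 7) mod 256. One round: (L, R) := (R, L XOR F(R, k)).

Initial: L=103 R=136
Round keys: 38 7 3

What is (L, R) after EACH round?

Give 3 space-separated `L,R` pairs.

Answer: 136,80 80,191 191,20

Derivation:
Round 1 (k=38): L=136 R=80
Round 2 (k=7): L=80 R=191
Round 3 (k=3): L=191 R=20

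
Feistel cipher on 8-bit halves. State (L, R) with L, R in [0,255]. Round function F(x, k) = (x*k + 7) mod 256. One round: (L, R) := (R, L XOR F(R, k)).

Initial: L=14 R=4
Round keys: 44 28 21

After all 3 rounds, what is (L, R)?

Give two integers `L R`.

Round 1 (k=44): L=4 R=185
Round 2 (k=28): L=185 R=71
Round 3 (k=21): L=71 R=99

Answer: 71 99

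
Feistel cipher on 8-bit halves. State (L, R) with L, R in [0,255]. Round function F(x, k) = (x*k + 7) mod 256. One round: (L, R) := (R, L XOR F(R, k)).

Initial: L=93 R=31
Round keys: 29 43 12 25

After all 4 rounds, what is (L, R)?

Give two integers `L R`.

Round 1 (k=29): L=31 R=215
Round 2 (k=43): L=215 R=59
Round 3 (k=12): L=59 R=28
Round 4 (k=25): L=28 R=248

Answer: 28 248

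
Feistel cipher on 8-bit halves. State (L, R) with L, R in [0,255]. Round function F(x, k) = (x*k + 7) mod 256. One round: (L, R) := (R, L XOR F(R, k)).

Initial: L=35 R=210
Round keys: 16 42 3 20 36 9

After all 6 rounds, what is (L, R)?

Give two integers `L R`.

Answer: 117 214

Derivation:
Round 1 (k=16): L=210 R=4
Round 2 (k=42): L=4 R=125
Round 3 (k=3): L=125 R=122
Round 4 (k=20): L=122 R=242
Round 5 (k=36): L=242 R=117
Round 6 (k=9): L=117 R=214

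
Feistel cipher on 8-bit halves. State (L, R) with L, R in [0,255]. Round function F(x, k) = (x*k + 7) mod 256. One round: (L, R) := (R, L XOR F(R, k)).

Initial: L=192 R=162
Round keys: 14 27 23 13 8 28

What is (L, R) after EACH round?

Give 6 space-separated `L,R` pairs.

Round 1 (k=14): L=162 R=35
Round 2 (k=27): L=35 R=26
Round 3 (k=23): L=26 R=126
Round 4 (k=13): L=126 R=119
Round 5 (k=8): L=119 R=193
Round 6 (k=28): L=193 R=84

Answer: 162,35 35,26 26,126 126,119 119,193 193,84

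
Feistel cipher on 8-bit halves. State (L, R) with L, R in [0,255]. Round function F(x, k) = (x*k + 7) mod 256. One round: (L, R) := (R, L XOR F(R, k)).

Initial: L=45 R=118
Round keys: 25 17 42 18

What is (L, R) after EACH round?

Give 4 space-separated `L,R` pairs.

Round 1 (k=25): L=118 R=160
Round 2 (k=17): L=160 R=209
Round 3 (k=42): L=209 R=241
Round 4 (k=18): L=241 R=40

Answer: 118,160 160,209 209,241 241,40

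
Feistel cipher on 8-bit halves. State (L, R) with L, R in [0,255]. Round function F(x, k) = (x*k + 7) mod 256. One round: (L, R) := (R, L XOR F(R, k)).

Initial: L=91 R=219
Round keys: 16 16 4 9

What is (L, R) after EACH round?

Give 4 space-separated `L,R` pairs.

Round 1 (k=16): L=219 R=236
Round 2 (k=16): L=236 R=28
Round 3 (k=4): L=28 R=155
Round 4 (k=9): L=155 R=102

Answer: 219,236 236,28 28,155 155,102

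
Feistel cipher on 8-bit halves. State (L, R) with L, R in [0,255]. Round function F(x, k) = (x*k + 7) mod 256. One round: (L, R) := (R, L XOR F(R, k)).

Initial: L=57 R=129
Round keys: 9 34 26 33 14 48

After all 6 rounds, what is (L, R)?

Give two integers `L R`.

Answer: 3 10

Derivation:
Round 1 (k=9): L=129 R=169
Round 2 (k=34): L=169 R=248
Round 3 (k=26): L=248 R=158
Round 4 (k=33): L=158 R=157
Round 5 (k=14): L=157 R=3
Round 6 (k=48): L=3 R=10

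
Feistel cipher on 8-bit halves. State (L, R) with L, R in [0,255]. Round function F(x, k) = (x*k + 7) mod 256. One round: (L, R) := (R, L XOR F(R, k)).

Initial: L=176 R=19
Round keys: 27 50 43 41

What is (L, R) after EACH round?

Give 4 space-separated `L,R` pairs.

Answer: 19,184 184,228 228,235 235,78

Derivation:
Round 1 (k=27): L=19 R=184
Round 2 (k=50): L=184 R=228
Round 3 (k=43): L=228 R=235
Round 4 (k=41): L=235 R=78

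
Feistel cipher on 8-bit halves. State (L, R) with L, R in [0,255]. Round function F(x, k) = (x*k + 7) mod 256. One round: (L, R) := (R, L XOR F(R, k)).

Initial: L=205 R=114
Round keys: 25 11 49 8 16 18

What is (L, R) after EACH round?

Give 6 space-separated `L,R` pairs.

Round 1 (k=25): L=114 R=228
Round 2 (k=11): L=228 R=161
Round 3 (k=49): L=161 R=60
Round 4 (k=8): L=60 R=70
Round 5 (k=16): L=70 R=91
Round 6 (k=18): L=91 R=43

Answer: 114,228 228,161 161,60 60,70 70,91 91,43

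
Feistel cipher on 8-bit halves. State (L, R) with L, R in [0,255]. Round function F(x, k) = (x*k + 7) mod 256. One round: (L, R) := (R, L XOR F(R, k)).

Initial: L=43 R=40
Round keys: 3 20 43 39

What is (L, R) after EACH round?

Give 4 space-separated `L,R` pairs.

Answer: 40,84 84,191 191,72 72,64

Derivation:
Round 1 (k=3): L=40 R=84
Round 2 (k=20): L=84 R=191
Round 3 (k=43): L=191 R=72
Round 4 (k=39): L=72 R=64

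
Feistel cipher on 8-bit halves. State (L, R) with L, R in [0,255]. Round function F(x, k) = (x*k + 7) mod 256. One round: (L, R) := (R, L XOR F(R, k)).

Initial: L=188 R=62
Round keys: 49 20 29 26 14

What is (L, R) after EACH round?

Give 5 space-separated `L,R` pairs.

Answer: 62,89 89,197 197,1 1,228 228,126

Derivation:
Round 1 (k=49): L=62 R=89
Round 2 (k=20): L=89 R=197
Round 3 (k=29): L=197 R=1
Round 4 (k=26): L=1 R=228
Round 5 (k=14): L=228 R=126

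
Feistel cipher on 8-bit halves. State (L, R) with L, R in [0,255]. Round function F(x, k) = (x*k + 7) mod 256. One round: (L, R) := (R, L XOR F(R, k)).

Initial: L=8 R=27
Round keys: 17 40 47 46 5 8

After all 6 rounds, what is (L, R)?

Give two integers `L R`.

Answer: 133 86

Derivation:
Round 1 (k=17): L=27 R=218
Round 2 (k=40): L=218 R=12
Round 3 (k=47): L=12 R=225
Round 4 (k=46): L=225 R=121
Round 5 (k=5): L=121 R=133
Round 6 (k=8): L=133 R=86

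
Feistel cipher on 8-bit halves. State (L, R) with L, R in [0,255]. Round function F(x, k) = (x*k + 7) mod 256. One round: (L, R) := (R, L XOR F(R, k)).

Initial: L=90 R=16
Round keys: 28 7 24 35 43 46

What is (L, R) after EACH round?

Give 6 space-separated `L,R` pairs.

Round 1 (k=28): L=16 R=157
Round 2 (k=7): L=157 R=66
Round 3 (k=24): L=66 R=170
Round 4 (k=35): L=170 R=7
Round 5 (k=43): L=7 R=158
Round 6 (k=46): L=158 R=108

Answer: 16,157 157,66 66,170 170,7 7,158 158,108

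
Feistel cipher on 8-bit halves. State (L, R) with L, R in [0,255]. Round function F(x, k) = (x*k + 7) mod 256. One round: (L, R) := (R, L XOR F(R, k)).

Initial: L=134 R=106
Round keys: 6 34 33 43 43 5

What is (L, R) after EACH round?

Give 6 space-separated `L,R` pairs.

Round 1 (k=6): L=106 R=5
Round 2 (k=34): L=5 R=219
Round 3 (k=33): L=219 R=71
Round 4 (k=43): L=71 R=47
Round 5 (k=43): L=47 R=171
Round 6 (k=5): L=171 R=113

Answer: 106,5 5,219 219,71 71,47 47,171 171,113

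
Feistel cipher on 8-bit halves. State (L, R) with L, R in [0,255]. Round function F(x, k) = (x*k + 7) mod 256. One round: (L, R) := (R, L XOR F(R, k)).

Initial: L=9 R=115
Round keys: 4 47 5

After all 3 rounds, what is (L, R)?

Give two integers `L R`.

Answer: 126 167

Derivation:
Round 1 (k=4): L=115 R=218
Round 2 (k=47): L=218 R=126
Round 3 (k=5): L=126 R=167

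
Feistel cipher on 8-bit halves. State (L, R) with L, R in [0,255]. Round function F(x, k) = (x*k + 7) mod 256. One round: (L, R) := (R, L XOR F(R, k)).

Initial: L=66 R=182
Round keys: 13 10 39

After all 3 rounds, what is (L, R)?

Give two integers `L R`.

Round 1 (k=13): L=182 R=7
Round 2 (k=10): L=7 R=251
Round 3 (k=39): L=251 R=67

Answer: 251 67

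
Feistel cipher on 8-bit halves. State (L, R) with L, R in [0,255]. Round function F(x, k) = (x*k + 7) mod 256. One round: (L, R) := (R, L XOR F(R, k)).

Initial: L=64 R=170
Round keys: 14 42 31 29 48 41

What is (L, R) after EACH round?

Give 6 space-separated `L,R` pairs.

Answer: 170,19 19,143 143,75 75,9 9,252 252,106

Derivation:
Round 1 (k=14): L=170 R=19
Round 2 (k=42): L=19 R=143
Round 3 (k=31): L=143 R=75
Round 4 (k=29): L=75 R=9
Round 5 (k=48): L=9 R=252
Round 6 (k=41): L=252 R=106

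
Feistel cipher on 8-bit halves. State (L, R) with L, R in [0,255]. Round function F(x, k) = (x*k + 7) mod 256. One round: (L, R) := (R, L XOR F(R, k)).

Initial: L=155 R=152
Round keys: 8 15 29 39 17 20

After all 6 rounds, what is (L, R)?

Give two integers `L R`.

Answer: 143 197

Derivation:
Round 1 (k=8): L=152 R=92
Round 2 (k=15): L=92 R=243
Round 3 (k=29): L=243 R=210
Round 4 (k=39): L=210 R=246
Round 5 (k=17): L=246 R=143
Round 6 (k=20): L=143 R=197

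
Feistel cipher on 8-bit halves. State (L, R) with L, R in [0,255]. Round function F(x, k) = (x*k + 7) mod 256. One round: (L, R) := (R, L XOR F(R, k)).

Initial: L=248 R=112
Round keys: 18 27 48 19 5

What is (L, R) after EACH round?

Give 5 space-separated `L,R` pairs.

Answer: 112,31 31,60 60,88 88,179 179,222

Derivation:
Round 1 (k=18): L=112 R=31
Round 2 (k=27): L=31 R=60
Round 3 (k=48): L=60 R=88
Round 4 (k=19): L=88 R=179
Round 5 (k=5): L=179 R=222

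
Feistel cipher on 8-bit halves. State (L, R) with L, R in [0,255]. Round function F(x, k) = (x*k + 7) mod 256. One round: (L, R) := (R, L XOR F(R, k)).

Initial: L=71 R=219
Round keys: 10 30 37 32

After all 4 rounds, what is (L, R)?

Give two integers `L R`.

Answer: 141 223

Derivation:
Round 1 (k=10): L=219 R=210
Round 2 (k=30): L=210 R=120
Round 3 (k=37): L=120 R=141
Round 4 (k=32): L=141 R=223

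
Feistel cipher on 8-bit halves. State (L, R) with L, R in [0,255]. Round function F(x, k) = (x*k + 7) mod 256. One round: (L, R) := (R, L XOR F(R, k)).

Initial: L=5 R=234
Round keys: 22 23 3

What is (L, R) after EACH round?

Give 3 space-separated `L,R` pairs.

Answer: 234,38 38,155 155,254

Derivation:
Round 1 (k=22): L=234 R=38
Round 2 (k=23): L=38 R=155
Round 3 (k=3): L=155 R=254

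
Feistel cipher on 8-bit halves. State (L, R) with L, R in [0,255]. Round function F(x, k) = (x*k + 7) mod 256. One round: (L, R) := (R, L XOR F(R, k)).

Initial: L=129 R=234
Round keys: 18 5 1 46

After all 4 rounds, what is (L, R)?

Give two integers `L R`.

Round 1 (k=18): L=234 R=250
Round 2 (k=5): L=250 R=3
Round 3 (k=1): L=3 R=240
Round 4 (k=46): L=240 R=36

Answer: 240 36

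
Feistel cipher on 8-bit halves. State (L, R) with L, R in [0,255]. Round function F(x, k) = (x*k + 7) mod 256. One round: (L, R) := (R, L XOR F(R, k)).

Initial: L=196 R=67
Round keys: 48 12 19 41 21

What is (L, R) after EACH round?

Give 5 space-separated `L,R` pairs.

Round 1 (k=48): L=67 R=83
Round 2 (k=12): L=83 R=168
Round 3 (k=19): L=168 R=44
Round 4 (k=41): L=44 R=187
Round 5 (k=21): L=187 R=114

Answer: 67,83 83,168 168,44 44,187 187,114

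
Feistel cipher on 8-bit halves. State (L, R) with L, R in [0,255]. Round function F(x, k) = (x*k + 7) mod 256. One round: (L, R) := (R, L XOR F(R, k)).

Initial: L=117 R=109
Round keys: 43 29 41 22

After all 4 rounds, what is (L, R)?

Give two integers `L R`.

Answer: 177 174

Derivation:
Round 1 (k=43): L=109 R=35
Round 2 (k=29): L=35 R=147
Round 3 (k=41): L=147 R=177
Round 4 (k=22): L=177 R=174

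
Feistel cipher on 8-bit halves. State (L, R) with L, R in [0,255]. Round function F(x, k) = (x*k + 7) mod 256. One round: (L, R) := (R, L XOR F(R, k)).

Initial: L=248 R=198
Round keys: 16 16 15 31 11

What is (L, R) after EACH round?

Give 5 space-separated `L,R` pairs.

Answer: 198,159 159,49 49,121 121,159 159,165

Derivation:
Round 1 (k=16): L=198 R=159
Round 2 (k=16): L=159 R=49
Round 3 (k=15): L=49 R=121
Round 4 (k=31): L=121 R=159
Round 5 (k=11): L=159 R=165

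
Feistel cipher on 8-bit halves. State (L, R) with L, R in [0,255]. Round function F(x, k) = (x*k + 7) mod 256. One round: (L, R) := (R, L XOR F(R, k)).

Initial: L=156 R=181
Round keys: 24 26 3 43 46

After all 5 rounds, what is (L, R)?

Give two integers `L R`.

Answer: 147 245

Derivation:
Round 1 (k=24): L=181 R=99
Round 2 (k=26): L=99 R=160
Round 3 (k=3): L=160 R=132
Round 4 (k=43): L=132 R=147
Round 5 (k=46): L=147 R=245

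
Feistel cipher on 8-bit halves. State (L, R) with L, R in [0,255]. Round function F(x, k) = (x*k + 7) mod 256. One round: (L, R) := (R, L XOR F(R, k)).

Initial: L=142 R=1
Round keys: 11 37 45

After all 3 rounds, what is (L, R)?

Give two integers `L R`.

Round 1 (k=11): L=1 R=156
Round 2 (k=37): L=156 R=146
Round 3 (k=45): L=146 R=45

Answer: 146 45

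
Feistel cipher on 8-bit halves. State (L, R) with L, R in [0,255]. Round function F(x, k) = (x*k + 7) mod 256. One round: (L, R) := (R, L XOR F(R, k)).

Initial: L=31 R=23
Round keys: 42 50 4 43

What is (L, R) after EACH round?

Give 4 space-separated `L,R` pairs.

Round 1 (k=42): L=23 R=210
Round 2 (k=50): L=210 R=28
Round 3 (k=4): L=28 R=165
Round 4 (k=43): L=165 R=162

Answer: 23,210 210,28 28,165 165,162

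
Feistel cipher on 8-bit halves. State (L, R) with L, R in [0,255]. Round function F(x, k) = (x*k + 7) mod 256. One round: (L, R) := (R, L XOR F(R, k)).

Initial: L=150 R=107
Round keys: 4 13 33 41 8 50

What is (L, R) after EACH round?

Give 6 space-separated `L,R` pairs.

Round 1 (k=4): L=107 R=37
Round 2 (k=13): L=37 R=131
Round 3 (k=33): L=131 R=207
Round 4 (k=41): L=207 R=173
Round 5 (k=8): L=173 R=160
Round 6 (k=50): L=160 R=234

Answer: 107,37 37,131 131,207 207,173 173,160 160,234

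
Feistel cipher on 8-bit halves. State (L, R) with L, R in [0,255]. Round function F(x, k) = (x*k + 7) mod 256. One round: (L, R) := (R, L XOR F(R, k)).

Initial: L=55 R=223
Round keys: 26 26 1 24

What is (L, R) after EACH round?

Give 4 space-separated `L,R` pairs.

Round 1 (k=26): L=223 R=154
Round 2 (k=26): L=154 R=116
Round 3 (k=1): L=116 R=225
Round 4 (k=24): L=225 R=107

Answer: 223,154 154,116 116,225 225,107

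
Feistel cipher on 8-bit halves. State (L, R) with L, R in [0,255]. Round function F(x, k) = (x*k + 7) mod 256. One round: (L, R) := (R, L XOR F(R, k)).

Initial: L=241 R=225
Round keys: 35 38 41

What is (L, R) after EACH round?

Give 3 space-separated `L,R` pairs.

Round 1 (k=35): L=225 R=59
Round 2 (k=38): L=59 R=40
Round 3 (k=41): L=40 R=84

Answer: 225,59 59,40 40,84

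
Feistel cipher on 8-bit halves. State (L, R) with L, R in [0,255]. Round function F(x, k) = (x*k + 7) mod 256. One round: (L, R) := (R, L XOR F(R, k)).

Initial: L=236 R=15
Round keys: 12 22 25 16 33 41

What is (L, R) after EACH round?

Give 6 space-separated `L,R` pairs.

Round 1 (k=12): L=15 R=87
Round 2 (k=22): L=87 R=142
Round 3 (k=25): L=142 R=178
Round 4 (k=16): L=178 R=169
Round 5 (k=33): L=169 R=98
Round 6 (k=41): L=98 R=16

Answer: 15,87 87,142 142,178 178,169 169,98 98,16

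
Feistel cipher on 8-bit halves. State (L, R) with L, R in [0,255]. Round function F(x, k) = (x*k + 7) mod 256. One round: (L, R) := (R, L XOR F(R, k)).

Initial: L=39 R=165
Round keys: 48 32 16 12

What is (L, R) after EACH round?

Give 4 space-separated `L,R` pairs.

Round 1 (k=48): L=165 R=208
Round 2 (k=32): L=208 R=162
Round 3 (k=16): L=162 R=247
Round 4 (k=12): L=247 R=57

Answer: 165,208 208,162 162,247 247,57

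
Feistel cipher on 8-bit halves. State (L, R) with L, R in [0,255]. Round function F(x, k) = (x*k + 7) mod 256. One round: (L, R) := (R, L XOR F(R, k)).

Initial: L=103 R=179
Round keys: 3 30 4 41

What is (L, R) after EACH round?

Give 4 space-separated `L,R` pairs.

Answer: 179,71 71,234 234,232 232,197

Derivation:
Round 1 (k=3): L=179 R=71
Round 2 (k=30): L=71 R=234
Round 3 (k=4): L=234 R=232
Round 4 (k=41): L=232 R=197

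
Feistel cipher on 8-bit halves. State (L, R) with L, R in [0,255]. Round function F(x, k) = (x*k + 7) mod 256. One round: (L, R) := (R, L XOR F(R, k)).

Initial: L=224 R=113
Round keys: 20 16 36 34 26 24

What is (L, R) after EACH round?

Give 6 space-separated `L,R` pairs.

Round 1 (k=20): L=113 R=59
Round 2 (k=16): L=59 R=198
Round 3 (k=36): L=198 R=228
Round 4 (k=34): L=228 R=137
Round 5 (k=26): L=137 R=21
Round 6 (k=24): L=21 R=118

Answer: 113,59 59,198 198,228 228,137 137,21 21,118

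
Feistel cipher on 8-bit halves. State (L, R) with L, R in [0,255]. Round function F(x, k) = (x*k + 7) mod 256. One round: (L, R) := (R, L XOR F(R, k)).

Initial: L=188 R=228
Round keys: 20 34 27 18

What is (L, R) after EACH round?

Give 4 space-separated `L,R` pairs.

Round 1 (k=20): L=228 R=107
Round 2 (k=34): L=107 R=217
Round 3 (k=27): L=217 R=129
Round 4 (k=18): L=129 R=192

Answer: 228,107 107,217 217,129 129,192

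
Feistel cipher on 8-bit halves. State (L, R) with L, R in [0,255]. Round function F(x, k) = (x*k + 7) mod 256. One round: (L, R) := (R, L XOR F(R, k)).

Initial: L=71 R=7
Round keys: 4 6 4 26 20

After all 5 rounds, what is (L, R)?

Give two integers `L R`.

Round 1 (k=4): L=7 R=100
Round 2 (k=6): L=100 R=88
Round 3 (k=4): L=88 R=3
Round 4 (k=26): L=3 R=13
Round 5 (k=20): L=13 R=8

Answer: 13 8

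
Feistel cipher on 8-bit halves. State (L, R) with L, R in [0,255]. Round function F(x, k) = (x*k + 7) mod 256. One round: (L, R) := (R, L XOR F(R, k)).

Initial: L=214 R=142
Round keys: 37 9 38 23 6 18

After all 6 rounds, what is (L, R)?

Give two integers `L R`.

Answer: 181 246

Derivation:
Round 1 (k=37): L=142 R=91
Round 2 (k=9): L=91 R=180
Round 3 (k=38): L=180 R=228
Round 4 (k=23): L=228 R=55
Round 5 (k=6): L=55 R=181
Round 6 (k=18): L=181 R=246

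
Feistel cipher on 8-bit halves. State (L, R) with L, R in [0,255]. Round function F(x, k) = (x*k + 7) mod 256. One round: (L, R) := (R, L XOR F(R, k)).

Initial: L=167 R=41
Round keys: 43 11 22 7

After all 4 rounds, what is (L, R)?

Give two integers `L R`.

Answer: 188 84

Derivation:
Round 1 (k=43): L=41 R=77
Round 2 (k=11): L=77 R=127
Round 3 (k=22): L=127 R=188
Round 4 (k=7): L=188 R=84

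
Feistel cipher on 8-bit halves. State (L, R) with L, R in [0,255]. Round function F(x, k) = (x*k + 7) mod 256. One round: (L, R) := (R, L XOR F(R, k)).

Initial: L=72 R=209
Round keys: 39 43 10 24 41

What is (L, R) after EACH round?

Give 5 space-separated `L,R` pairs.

Round 1 (k=39): L=209 R=150
Round 2 (k=43): L=150 R=232
Round 3 (k=10): L=232 R=129
Round 4 (k=24): L=129 R=247
Round 5 (k=41): L=247 R=23

Answer: 209,150 150,232 232,129 129,247 247,23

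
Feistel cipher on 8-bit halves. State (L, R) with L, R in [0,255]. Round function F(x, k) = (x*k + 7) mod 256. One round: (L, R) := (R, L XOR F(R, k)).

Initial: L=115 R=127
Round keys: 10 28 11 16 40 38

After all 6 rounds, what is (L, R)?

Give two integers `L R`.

Answer: 198 12

Derivation:
Round 1 (k=10): L=127 R=142
Round 2 (k=28): L=142 R=240
Round 3 (k=11): L=240 R=217
Round 4 (k=16): L=217 R=103
Round 5 (k=40): L=103 R=198
Round 6 (k=38): L=198 R=12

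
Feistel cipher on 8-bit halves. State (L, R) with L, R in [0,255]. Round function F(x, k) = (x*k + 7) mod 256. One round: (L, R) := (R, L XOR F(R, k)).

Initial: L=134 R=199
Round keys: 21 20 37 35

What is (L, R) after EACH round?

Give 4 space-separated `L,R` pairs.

Answer: 199,220 220,240 240,107 107,88

Derivation:
Round 1 (k=21): L=199 R=220
Round 2 (k=20): L=220 R=240
Round 3 (k=37): L=240 R=107
Round 4 (k=35): L=107 R=88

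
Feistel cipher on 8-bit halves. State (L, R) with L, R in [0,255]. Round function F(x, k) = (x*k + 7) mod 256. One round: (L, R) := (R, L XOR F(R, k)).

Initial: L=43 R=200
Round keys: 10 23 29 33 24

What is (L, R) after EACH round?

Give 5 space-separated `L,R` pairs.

Answer: 200,252 252,99 99,194 194,106 106,53

Derivation:
Round 1 (k=10): L=200 R=252
Round 2 (k=23): L=252 R=99
Round 3 (k=29): L=99 R=194
Round 4 (k=33): L=194 R=106
Round 5 (k=24): L=106 R=53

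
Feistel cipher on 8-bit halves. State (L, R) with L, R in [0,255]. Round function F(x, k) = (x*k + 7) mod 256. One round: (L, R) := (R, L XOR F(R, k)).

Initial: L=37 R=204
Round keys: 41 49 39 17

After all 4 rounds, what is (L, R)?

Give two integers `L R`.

Answer: 168 94

Derivation:
Round 1 (k=41): L=204 R=150
Round 2 (k=49): L=150 R=113
Round 3 (k=39): L=113 R=168
Round 4 (k=17): L=168 R=94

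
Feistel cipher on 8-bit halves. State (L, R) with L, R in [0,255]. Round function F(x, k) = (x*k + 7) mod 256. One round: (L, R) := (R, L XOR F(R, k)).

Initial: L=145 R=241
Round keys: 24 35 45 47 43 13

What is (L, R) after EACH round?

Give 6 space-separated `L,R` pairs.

Round 1 (k=24): L=241 R=14
Round 2 (k=35): L=14 R=0
Round 3 (k=45): L=0 R=9
Round 4 (k=47): L=9 R=174
Round 5 (k=43): L=174 R=72
Round 6 (k=13): L=72 R=1

Answer: 241,14 14,0 0,9 9,174 174,72 72,1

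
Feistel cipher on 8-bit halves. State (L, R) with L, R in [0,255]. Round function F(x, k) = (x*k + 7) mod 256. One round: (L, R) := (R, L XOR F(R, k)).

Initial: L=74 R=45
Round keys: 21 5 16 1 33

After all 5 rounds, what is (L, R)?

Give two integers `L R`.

Round 1 (k=21): L=45 R=242
Round 2 (k=5): L=242 R=236
Round 3 (k=16): L=236 R=53
Round 4 (k=1): L=53 R=208
Round 5 (k=33): L=208 R=226

Answer: 208 226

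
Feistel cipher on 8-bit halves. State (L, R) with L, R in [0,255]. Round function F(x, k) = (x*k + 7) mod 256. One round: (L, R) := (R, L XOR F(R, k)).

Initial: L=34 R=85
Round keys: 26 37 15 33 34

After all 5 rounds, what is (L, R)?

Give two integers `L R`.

Answer: 133 86

Derivation:
Round 1 (k=26): L=85 R=139
Round 2 (k=37): L=139 R=75
Round 3 (k=15): L=75 R=231
Round 4 (k=33): L=231 R=133
Round 5 (k=34): L=133 R=86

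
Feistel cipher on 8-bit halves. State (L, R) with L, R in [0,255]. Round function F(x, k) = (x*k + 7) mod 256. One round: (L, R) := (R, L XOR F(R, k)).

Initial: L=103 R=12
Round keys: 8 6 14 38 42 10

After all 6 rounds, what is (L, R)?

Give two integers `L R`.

Answer: 98 61

Derivation:
Round 1 (k=8): L=12 R=0
Round 2 (k=6): L=0 R=11
Round 3 (k=14): L=11 R=161
Round 4 (k=38): L=161 R=230
Round 5 (k=42): L=230 R=98
Round 6 (k=10): L=98 R=61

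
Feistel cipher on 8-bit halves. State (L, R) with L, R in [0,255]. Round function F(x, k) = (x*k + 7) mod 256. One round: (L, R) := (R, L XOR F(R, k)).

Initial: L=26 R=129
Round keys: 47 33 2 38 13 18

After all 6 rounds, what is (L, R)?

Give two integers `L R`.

Round 1 (k=47): L=129 R=172
Round 2 (k=33): L=172 R=178
Round 3 (k=2): L=178 R=199
Round 4 (k=38): L=199 R=35
Round 5 (k=13): L=35 R=9
Round 6 (k=18): L=9 R=138

Answer: 9 138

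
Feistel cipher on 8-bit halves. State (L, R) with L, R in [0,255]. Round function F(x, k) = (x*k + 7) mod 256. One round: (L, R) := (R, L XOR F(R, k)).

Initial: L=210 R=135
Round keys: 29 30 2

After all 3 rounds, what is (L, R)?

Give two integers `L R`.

Answer: 128 135

Derivation:
Round 1 (k=29): L=135 R=128
Round 2 (k=30): L=128 R=128
Round 3 (k=2): L=128 R=135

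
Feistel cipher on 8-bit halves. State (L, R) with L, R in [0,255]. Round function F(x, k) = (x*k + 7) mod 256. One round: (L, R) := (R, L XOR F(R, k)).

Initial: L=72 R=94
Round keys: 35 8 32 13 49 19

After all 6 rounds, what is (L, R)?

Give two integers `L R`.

Answer: 253 226

Derivation:
Round 1 (k=35): L=94 R=169
Round 2 (k=8): L=169 R=17
Round 3 (k=32): L=17 R=142
Round 4 (k=13): L=142 R=44
Round 5 (k=49): L=44 R=253
Round 6 (k=19): L=253 R=226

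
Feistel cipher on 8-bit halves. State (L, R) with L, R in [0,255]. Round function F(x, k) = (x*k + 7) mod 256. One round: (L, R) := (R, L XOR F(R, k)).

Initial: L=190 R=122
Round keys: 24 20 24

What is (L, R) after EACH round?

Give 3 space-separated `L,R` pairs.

Round 1 (k=24): L=122 R=201
Round 2 (k=20): L=201 R=193
Round 3 (k=24): L=193 R=214

Answer: 122,201 201,193 193,214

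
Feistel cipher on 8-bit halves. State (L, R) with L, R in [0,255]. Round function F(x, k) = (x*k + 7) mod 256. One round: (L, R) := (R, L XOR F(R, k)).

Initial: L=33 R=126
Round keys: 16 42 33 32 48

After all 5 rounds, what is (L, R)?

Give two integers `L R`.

Answer: 186 133

Derivation:
Round 1 (k=16): L=126 R=198
Round 2 (k=42): L=198 R=253
Round 3 (k=33): L=253 R=98
Round 4 (k=32): L=98 R=186
Round 5 (k=48): L=186 R=133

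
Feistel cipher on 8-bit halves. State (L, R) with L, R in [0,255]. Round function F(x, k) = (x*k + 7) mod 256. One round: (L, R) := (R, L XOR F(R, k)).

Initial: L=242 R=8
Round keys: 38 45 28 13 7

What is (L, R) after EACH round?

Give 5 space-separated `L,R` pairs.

Answer: 8,197 197,160 160,66 66,193 193,12

Derivation:
Round 1 (k=38): L=8 R=197
Round 2 (k=45): L=197 R=160
Round 3 (k=28): L=160 R=66
Round 4 (k=13): L=66 R=193
Round 5 (k=7): L=193 R=12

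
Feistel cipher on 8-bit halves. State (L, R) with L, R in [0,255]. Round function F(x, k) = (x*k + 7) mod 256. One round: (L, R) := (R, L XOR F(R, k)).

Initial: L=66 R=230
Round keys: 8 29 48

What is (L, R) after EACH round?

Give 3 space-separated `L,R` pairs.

Answer: 230,117 117,174 174,210

Derivation:
Round 1 (k=8): L=230 R=117
Round 2 (k=29): L=117 R=174
Round 3 (k=48): L=174 R=210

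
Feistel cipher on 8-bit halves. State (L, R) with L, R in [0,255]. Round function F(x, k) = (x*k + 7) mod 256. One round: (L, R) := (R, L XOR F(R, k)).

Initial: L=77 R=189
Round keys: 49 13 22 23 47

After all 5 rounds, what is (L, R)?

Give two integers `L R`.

Round 1 (k=49): L=189 R=121
Round 2 (k=13): L=121 R=145
Round 3 (k=22): L=145 R=4
Round 4 (k=23): L=4 R=242
Round 5 (k=47): L=242 R=113

Answer: 242 113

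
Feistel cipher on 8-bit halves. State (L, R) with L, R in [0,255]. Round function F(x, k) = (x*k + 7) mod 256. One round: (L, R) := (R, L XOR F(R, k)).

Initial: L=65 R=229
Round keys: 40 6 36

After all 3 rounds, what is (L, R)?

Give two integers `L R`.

Round 1 (k=40): L=229 R=142
Round 2 (k=6): L=142 R=190
Round 3 (k=36): L=190 R=49

Answer: 190 49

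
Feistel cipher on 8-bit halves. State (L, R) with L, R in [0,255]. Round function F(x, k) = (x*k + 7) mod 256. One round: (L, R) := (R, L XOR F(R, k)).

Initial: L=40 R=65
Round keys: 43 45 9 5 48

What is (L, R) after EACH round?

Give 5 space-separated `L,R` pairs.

Answer: 65,218 218,24 24,5 5,56 56,130

Derivation:
Round 1 (k=43): L=65 R=218
Round 2 (k=45): L=218 R=24
Round 3 (k=9): L=24 R=5
Round 4 (k=5): L=5 R=56
Round 5 (k=48): L=56 R=130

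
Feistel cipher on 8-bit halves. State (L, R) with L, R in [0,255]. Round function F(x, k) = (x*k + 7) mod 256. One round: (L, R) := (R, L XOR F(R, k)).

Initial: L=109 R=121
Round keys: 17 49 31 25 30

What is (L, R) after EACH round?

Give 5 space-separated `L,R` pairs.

Answer: 121,125 125,141 141,103 103,155 155,86

Derivation:
Round 1 (k=17): L=121 R=125
Round 2 (k=49): L=125 R=141
Round 3 (k=31): L=141 R=103
Round 4 (k=25): L=103 R=155
Round 5 (k=30): L=155 R=86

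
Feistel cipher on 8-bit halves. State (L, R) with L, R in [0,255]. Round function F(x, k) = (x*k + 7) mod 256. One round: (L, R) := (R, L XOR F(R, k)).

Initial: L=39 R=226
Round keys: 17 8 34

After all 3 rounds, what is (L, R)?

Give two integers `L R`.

Answer: 149 255

Derivation:
Round 1 (k=17): L=226 R=46
Round 2 (k=8): L=46 R=149
Round 3 (k=34): L=149 R=255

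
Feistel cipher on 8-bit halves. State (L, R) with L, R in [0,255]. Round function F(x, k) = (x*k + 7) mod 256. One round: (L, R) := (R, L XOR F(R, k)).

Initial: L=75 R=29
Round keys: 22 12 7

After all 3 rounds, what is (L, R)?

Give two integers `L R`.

Round 1 (k=22): L=29 R=206
Round 2 (k=12): L=206 R=178
Round 3 (k=7): L=178 R=43

Answer: 178 43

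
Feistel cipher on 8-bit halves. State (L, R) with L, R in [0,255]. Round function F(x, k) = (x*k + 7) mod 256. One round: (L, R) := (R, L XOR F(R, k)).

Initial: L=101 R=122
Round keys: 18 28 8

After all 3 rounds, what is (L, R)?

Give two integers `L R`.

Answer: 181 81

Derivation:
Round 1 (k=18): L=122 R=254
Round 2 (k=28): L=254 R=181
Round 3 (k=8): L=181 R=81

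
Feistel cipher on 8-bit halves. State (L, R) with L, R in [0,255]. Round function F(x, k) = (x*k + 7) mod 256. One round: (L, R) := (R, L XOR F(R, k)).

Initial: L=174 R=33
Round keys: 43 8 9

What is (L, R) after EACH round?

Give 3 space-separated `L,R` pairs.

Answer: 33,60 60,198 198,193

Derivation:
Round 1 (k=43): L=33 R=60
Round 2 (k=8): L=60 R=198
Round 3 (k=9): L=198 R=193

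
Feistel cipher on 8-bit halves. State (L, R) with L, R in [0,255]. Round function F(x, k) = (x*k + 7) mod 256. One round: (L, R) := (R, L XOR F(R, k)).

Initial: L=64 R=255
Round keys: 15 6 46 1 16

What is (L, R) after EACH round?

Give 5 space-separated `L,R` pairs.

Answer: 255,184 184,168 168,143 143,62 62,104

Derivation:
Round 1 (k=15): L=255 R=184
Round 2 (k=6): L=184 R=168
Round 3 (k=46): L=168 R=143
Round 4 (k=1): L=143 R=62
Round 5 (k=16): L=62 R=104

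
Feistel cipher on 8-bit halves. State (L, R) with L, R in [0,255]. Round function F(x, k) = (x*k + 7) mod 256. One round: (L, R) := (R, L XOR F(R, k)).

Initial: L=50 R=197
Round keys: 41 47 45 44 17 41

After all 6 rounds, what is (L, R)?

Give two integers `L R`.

Round 1 (k=41): L=197 R=166
Round 2 (k=47): L=166 R=68
Round 3 (k=45): L=68 R=93
Round 4 (k=44): L=93 R=71
Round 5 (k=17): L=71 R=227
Round 6 (k=41): L=227 R=37

Answer: 227 37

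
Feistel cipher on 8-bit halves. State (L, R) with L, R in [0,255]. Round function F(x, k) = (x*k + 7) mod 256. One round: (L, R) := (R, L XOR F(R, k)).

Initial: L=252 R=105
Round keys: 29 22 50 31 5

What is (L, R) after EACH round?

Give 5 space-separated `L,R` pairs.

Round 1 (k=29): L=105 R=16
Round 2 (k=22): L=16 R=14
Round 3 (k=50): L=14 R=211
Round 4 (k=31): L=211 R=154
Round 5 (k=5): L=154 R=218

Answer: 105,16 16,14 14,211 211,154 154,218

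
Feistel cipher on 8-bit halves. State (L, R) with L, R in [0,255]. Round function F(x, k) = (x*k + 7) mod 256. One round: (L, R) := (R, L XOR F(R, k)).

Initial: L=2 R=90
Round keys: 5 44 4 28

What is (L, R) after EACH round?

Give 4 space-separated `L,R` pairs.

Round 1 (k=5): L=90 R=203
Round 2 (k=44): L=203 R=177
Round 3 (k=4): L=177 R=0
Round 4 (k=28): L=0 R=182

Answer: 90,203 203,177 177,0 0,182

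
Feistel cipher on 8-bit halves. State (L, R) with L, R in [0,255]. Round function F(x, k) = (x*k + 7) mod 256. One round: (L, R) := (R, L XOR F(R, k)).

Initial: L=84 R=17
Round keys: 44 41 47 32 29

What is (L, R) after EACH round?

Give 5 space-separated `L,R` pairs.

Answer: 17,167 167,215 215,39 39,48 48,80

Derivation:
Round 1 (k=44): L=17 R=167
Round 2 (k=41): L=167 R=215
Round 3 (k=47): L=215 R=39
Round 4 (k=32): L=39 R=48
Round 5 (k=29): L=48 R=80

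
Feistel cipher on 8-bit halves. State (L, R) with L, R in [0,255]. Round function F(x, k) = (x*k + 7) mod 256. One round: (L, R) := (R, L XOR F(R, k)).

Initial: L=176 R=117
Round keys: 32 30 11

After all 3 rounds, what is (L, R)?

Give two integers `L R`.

Answer: 204 220

Derivation:
Round 1 (k=32): L=117 R=23
Round 2 (k=30): L=23 R=204
Round 3 (k=11): L=204 R=220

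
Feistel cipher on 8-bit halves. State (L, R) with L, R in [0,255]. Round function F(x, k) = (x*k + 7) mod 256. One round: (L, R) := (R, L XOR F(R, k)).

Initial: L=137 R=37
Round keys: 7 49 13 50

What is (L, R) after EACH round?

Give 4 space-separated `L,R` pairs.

Answer: 37,131 131,63 63,185 185,22

Derivation:
Round 1 (k=7): L=37 R=131
Round 2 (k=49): L=131 R=63
Round 3 (k=13): L=63 R=185
Round 4 (k=50): L=185 R=22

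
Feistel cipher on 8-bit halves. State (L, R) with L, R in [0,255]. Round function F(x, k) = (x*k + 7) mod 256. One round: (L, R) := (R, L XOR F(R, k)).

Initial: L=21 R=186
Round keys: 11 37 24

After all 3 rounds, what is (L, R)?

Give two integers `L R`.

Answer: 237 47

Derivation:
Round 1 (k=11): L=186 R=16
Round 2 (k=37): L=16 R=237
Round 3 (k=24): L=237 R=47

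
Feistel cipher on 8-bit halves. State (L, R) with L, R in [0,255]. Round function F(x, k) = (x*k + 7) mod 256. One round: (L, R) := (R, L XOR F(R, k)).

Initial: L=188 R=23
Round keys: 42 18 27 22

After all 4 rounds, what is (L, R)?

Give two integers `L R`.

Answer: 80 9

Derivation:
Round 1 (k=42): L=23 R=113
Round 2 (k=18): L=113 R=238
Round 3 (k=27): L=238 R=80
Round 4 (k=22): L=80 R=9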